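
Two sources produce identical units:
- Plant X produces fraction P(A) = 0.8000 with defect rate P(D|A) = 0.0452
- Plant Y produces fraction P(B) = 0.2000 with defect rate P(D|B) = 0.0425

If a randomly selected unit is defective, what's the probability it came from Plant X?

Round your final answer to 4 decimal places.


Let A = from Plant X, D = defective

Given:
- P(A) = 0.8000, P(B) = 0.2000
- P(D|A) = 0.0452, P(D|B) = 0.0425

Step 1: Find P(D)
P(D) = P(D|A)P(A) + P(D|B)P(B)
     = 0.0452 × 0.8000 + 0.0425 × 0.2000
     = 0.03616000 + 0.00850000
     = 0.04466000

Step 2: Apply Bayes' theorem
P(A|D) = P(D|A)P(A) / P(D)
       = 0.03616000 / 0.04466000
       = 0.8097


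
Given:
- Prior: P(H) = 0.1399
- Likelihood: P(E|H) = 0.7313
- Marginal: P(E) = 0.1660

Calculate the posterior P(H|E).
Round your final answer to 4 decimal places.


Using Bayes' theorem:

P(H|E) = P(E|H) × P(H) / P(E)
       = 0.7313 × 0.1399 / 0.1660
       = 0.10230887 / 0.1660
       = 0.6163

The evidence strengthens our belief in H.
Prior: 0.1399 → Posterior: 0.6163


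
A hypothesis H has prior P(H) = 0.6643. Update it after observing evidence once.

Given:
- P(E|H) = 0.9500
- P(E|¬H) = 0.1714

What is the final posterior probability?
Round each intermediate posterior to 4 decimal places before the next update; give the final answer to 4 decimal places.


Sequential Bayesian updating:

Initial prior: P(H) = 0.6643

Update 1:
  P(E) = 0.9500 × 0.6643 + 0.1714 × 0.3357 = 0.63108500 + 0.05753898 = 0.68862398
  P(H|E) = 0.63108500 / 0.68862398 = 0.9164

Final posterior: 0.9164


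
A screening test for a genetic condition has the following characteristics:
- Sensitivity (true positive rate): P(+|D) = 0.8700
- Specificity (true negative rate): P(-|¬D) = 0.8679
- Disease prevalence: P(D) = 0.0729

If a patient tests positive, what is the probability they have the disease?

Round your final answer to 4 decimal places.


Let D = has disease, + = positive test

Given:
- P(D) = 0.0729 (prevalence)
- P(+|D) = 0.8700 (sensitivity)
- P(-|¬D) = 0.8679 (specificity)
- P(+|¬D) = 0.1321 (false positive rate = 1 - specificity)

Step 1: Find P(+)
P(+) = P(+|D)P(D) + P(+|¬D)P(¬D)
     = 0.8700 × 0.0729 + 0.1321 × 0.9271
     = 0.06342300 + 0.12246991
     = 0.18589291

Step 2: Apply Bayes' theorem for P(D|+)
P(D|+) = P(+|D)P(D) / P(+)
       = 0.06342300 / 0.18589291
       = 0.3412


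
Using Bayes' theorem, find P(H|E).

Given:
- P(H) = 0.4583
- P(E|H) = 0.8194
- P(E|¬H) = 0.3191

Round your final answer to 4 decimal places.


Bayes' theorem: P(H|E) = P(E|H) × P(H) / P(E)

Step 1: Calculate P(E) using law of total probability
P(E) = P(E|H)P(H) + P(E|¬H)P(¬H)
     = 0.8194 × 0.4583 + 0.3191 × 0.5417
     = 0.37553102 + 0.17285647
     = 0.54838749

Step 2: Apply Bayes' theorem
P(H|E) = P(E|H) × P(H) / P(E)
       = 0.37553102 / 0.54838749
       = 0.6848


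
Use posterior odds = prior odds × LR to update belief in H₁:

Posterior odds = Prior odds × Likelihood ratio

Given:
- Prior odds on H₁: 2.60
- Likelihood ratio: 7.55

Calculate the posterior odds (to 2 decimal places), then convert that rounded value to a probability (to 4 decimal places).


Step 1: Calculate posterior odds
Posterior odds = Prior odds × LR
               = 2.60 × 7.55
               = 19.63

Step 2: Convert to probability
P(H₁|E) = Posterior odds / (1 + Posterior odds)
       = 19.63 / (1 + 19.63)
       = 19.63 / 20.63
       = 0.9515

The evidence increased P(H₁) from 0.7222 to 0.9515.


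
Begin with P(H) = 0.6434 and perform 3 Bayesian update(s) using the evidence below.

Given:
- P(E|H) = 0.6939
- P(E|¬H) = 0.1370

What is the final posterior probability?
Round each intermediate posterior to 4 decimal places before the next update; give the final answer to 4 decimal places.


Sequential Bayesian updating:

Initial prior: P(H) = 0.6434

Update 1:
  P(E) = 0.6939 × 0.6434 + 0.1370 × 0.3566 = 0.44645526 + 0.04885420 = 0.49530946
  P(H|E) = 0.44645526 / 0.49530946 = 0.9014

Update 2:
  P(E) = 0.6939 × 0.9014 + 0.1370 × 0.0986 = 0.62548146 + 0.01350820 = 0.63898966
  P(H|E) = 0.62548146 / 0.63898966 = 0.9789

Update 3:
  P(E) = 0.6939 × 0.9789 + 0.1370 × 0.0211 = 0.67925871 + 0.00289070 = 0.68214941
  P(H|E) = 0.67925871 / 0.68214941 = 0.9958

Final posterior: 0.9958


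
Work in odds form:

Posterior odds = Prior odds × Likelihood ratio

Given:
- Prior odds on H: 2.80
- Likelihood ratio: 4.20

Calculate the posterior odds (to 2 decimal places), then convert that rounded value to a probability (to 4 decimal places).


Step 1: Calculate posterior odds
Posterior odds = Prior odds × LR
               = 2.80 × 4.20
               = 11.76

Step 2: Convert to probability
P(H|E) = Posterior odds / (1 + Posterior odds)
       = 11.76 / (1 + 11.76)
       = 11.76 / 12.76
       = 0.9216

The evidence increased P(H) from 0.7368 to 0.9216.


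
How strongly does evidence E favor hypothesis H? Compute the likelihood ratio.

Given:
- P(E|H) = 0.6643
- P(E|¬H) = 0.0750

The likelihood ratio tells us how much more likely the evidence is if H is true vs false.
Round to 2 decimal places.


Likelihood Ratio (LR) = P(E|H) / P(E|¬H)

LR = 0.6643 / 0.0750
   = 8.86

The evidence is 8.86 times more likely if H is true than if H is false.
Since LR > 1, the evidence supports H over ¬H.


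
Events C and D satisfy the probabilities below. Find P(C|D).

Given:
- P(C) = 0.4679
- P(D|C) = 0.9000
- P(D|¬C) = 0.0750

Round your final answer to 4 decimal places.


Bayes' theorem: P(C|D) = P(D|C) × P(C) / P(D)

Step 1: Calculate P(D) using law of total probability
P(D) = P(D|C)P(C) + P(D|¬C)P(¬C)
     = 0.9000 × 0.4679 + 0.0750 × 0.5321
     = 0.42111000 + 0.03990750
     = 0.46101750

Step 2: Apply Bayes' theorem
P(C|D) = P(D|C) × P(C) / P(D)
       = 0.42111000 / 0.46101750
       = 0.9134


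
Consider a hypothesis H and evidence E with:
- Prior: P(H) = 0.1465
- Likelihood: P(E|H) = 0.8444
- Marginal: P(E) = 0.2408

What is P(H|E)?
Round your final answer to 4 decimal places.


Using Bayes' theorem:

P(H|E) = P(E|H) × P(H) / P(E)
       = 0.8444 × 0.1465 / 0.2408
       = 0.12370460 / 0.2408
       = 0.5137

The evidence strengthens our belief in H.
Prior: 0.1465 → Posterior: 0.5137


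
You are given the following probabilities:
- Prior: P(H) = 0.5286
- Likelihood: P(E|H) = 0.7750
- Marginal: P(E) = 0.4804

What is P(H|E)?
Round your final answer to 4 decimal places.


Using Bayes' theorem:

P(H|E) = P(E|H) × P(H) / P(E)
       = 0.7750 × 0.5286 / 0.4804
       = 0.40966500 / 0.4804
       = 0.8528

The evidence strengthens our belief in H.
Prior: 0.5286 → Posterior: 0.8528


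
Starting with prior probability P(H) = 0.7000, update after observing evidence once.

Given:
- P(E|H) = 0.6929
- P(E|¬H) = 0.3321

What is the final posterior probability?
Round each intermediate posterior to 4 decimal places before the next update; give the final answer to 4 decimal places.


Sequential Bayesian updating:

Initial prior: P(H) = 0.7000

Update 1:
  P(E) = 0.6929 × 0.7000 + 0.3321 × 0.3000 = 0.48503000 + 0.09963000 = 0.58466000
  P(H|E) = 0.48503000 / 0.58466000 = 0.8296

Final posterior: 0.8296


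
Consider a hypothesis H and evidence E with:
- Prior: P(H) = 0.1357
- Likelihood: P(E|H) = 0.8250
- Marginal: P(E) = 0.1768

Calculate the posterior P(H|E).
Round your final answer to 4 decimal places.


Using Bayes' theorem:

P(H|E) = P(E|H) × P(H) / P(E)
       = 0.8250 × 0.1357 / 0.1768
       = 0.11195250 / 0.1768
       = 0.6332

The evidence strengthens our belief in H.
Prior: 0.1357 → Posterior: 0.6332


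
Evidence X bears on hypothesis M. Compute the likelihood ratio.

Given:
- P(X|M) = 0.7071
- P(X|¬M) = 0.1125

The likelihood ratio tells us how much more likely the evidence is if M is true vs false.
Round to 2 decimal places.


Likelihood Ratio (LR) = P(X|M) / P(X|¬M)

LR = 0.7071 / 0.1125
   = 6.29

The evidence is 6.29 times more likely if M is true than if M is false.
LR > 1, so observing X raises the odds in favor of M.


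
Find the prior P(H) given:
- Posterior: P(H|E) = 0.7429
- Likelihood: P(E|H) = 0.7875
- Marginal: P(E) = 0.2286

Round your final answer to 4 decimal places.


From Bayes' theorem: P(H|E) = P(E|H) × P(H) / P(E)

Rearranging for P(H):
P(H) = P(H|E) × P(E) / P(E|H)
     = 0.7429 × 0.2286 / 0.7875
     = 0.16982694 / 0.7875
     = 0.2157


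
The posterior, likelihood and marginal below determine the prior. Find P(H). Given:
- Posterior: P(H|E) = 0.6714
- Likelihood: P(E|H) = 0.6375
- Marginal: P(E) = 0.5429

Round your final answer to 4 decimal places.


From Bayes' theorem: P(H|E) = P(E|H) × P(H) / P(E)

Rearranging for P(H):
P(H) = P(H|E) × P(E) / P(E|H)
     = 0.6714 × 0.5429 / 0.6375
     = 0.36450306 / 0.6375
     = 0.5718


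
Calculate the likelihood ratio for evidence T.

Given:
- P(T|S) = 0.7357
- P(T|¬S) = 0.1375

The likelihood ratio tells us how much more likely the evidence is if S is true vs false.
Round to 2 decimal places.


Likelihood Ratio (LR) = P(T|S) / P(T|¬S)

LR = 0.7357 / 0.1375
   = 5.35

The evidence is 5.35 times more likely if S is true than if S is false.
LR > 1, so observing T raises the odds in favor of S.


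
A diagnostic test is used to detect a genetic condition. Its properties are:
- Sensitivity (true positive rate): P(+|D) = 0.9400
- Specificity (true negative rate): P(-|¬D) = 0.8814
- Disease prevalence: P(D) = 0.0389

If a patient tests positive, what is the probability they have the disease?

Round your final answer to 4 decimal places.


Let D = has disease, + = positive test

Given:
- P(D) = 0.0389 (prevalence)
- P(+|D) = 0.9400 (sensitivity)
- P(-|¬D) = 0.8814 (specificity)
- P(+|¬D) = 0.1186 (false positive rate = 1 - specificity)

Step 1: Find P(+)
P(+) = P(+|D)P(D) + P(+|¬D)P(¬D)
     = 0.9400 × 0.0389 + 0.1186 × 0.9611
     = 0.03656600 + 0.11398646
     = 0.15055246

Step 2: Apply Bayes' theorem for P(D|+)
P(D|+) = P(+|D)P(D) / P(+)
       = 0.03656600 / 0.15055246
       = 0.2429


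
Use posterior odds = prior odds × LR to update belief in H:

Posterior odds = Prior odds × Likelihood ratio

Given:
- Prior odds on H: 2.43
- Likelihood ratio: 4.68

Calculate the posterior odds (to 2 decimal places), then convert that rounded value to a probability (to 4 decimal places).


Step 1: Calculate posterior odds
Posterior odds = Prior odds × LR
               = 2.43 × 4.68
               = 11.37

Step 2: Convert to probability
P(H|E) = Posterior odds / (1 + Posterior odds)
       = 11.37 / (1 + 11.37)
       = 11.37 / 12.37
       = 0.9192

The evidence increased P(H) from 0.7085 to 0.9192.


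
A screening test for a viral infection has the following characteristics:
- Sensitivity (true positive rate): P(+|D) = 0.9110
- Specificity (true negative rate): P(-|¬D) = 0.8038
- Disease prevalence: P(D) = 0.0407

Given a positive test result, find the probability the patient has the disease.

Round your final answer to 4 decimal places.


Let D = has disease, + = positive test

Given:
- P(D) = 0.0407 (prevalence)
- P(+|D) = 0.9110 (sensitivity)
- P(-|¬D) = 0.8038 (specificity)
- P(+|¬D) = 0.1962 (false positive rate = 1 - specificity)

Step 1: Find P(+)
P(+) = P(+|D)P(D) + P(+|¬D)P(¬D)
     = 0.9110 × 0.0407 + 0.1962 × 0.9593
     = 0.03707770 + 0.18821466
     = 0.22529236

Step 2: Apply Bayes' theorem for P(D|+)
P(D|+) = P(+|D)P(D) / P(+)
       = 0.03707770 / 0.22529236
       = 0.1646


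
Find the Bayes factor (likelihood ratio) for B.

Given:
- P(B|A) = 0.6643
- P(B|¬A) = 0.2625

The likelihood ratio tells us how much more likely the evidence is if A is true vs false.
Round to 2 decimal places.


Likelihood Ratio (LR) = P(B|A) / P(B|¬A)

LR = 0.6643 / 0.2625
   = 2.53

The evidence is 2.53 times more likely if A is true than if A is false.
Because LR exceeds 1, B is evidence for A.


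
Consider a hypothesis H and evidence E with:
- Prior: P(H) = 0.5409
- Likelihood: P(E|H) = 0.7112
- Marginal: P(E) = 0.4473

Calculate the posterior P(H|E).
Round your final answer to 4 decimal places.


Using Bayes' theorem:

P(H|E) = P(E|H) × P(H) / P(E)
       = 0.7112 × 0.5409 / 0.4473
       = 0.38468808 / 0.4473
       = 0.8600

The evidence strengthens our belief in H.
Prior: 0.5409 → Posterior: 0.8600


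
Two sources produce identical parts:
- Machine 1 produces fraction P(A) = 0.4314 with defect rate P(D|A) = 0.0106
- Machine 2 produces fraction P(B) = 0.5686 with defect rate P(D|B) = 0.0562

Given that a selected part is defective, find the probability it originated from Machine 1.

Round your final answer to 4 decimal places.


Let A = from Machine 1, D = defective

Given:
- P(A) = 0.4314, P(B) = 0.5686
- P(D|A) = 0.0106, P(D|B) = 0.0562

Step 1: Find P(D)
P(D) = P(D|A)P(A) + P(D|B)P(B)
     = 0.0106 × 0.4314 + 0.0562 × 0.5686
     = 0.00457284 + 0.03195532
     = 0.03652816

Step 2: Apply Bayes' theorem
P(A|D) = P(D|A)P(A) / P(D)
       = 0.00457284 / 0.03652816
       = 0.1252


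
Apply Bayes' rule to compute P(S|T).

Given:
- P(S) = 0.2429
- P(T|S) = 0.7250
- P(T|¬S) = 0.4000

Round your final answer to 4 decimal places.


Bayes' theorem: P(S|T) = P(T|S) × P(S) / P(T)

Step 1: Calculate P(T) using law of total probability
P(T) = P(T|S)P(S) + P(T|¬S)P(¬S)
     = 0.7250 × 0.2429 + 0.4000 × 0.7571
     = 0.17610250 + 0.30284000
     = 0.47894250

Step 2: Apply Bayes' theorem
P(S|T) = P(T|S) × P(S) / P(T)
       = 0.17610250 / 0.47894250
       = 0.3677


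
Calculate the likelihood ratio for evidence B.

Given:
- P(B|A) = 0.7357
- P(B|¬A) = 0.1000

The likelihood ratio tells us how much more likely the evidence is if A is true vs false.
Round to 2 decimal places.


Likelihood Ratio (LR) = P(B|A) / P(B|¬A)

LR = 0.7357 / 0.1000
   = 7.36

The evidence is 7.36 times more likely if A is true than if A is false.
LR > 1, so observing B raises the odds in favor of A.


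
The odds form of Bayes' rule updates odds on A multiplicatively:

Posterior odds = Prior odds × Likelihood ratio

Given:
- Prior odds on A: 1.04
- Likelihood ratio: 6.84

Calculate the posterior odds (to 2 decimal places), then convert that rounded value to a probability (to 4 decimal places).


Step 1: Calculate posterior odds
Posterior odds = Prior odds × LR
               = 1.04 × 6.84
               = 7.11

Step 2: Convert to probability
P(A|E) = Posterior odds / (1 + Posterior odds)
       = 7.11 / (1 + 7.11)
       = 7.11 / 8.11
       = 0.8767

The evidence increased P(A) from 0.5098 to 0.8767.


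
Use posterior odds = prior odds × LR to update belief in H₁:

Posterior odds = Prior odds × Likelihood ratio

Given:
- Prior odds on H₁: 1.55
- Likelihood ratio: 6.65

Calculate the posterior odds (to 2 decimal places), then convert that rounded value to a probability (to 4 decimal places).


Step 1: Calculate posterior odds
Posterior odds = Prior odds × LR
               = 1.55 × 6.65
               = 10.31

Step 2: Convert to probability
P(H₁|E) = Posterior odds / (1 + Posterior odds)
       = 10.31 / (1 + 10.31)
       = 10.31 / 11.31
       = 0.9116

The evidence increased P(H₁) from 0.6078 to 0.9116.


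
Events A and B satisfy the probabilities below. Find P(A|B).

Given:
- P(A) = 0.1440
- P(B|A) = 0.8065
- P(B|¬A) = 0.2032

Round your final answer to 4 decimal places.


Bayes' theorem: P(A|B) = P(B|A) × P(A) / P(B)

Step 1: Calculate P(B) using law of total probability
P(B) = P(B|A)P(A) + P(B|¬A)P(¬A)
     = 0.8065 × 0.1440 + 0.2032 × 0.8560
     = 0.11613600 + 0.17393920
     = 0.29007520

Step 2: Apply Bayes' theorem
P(A|B) = P(B|A) × P(A) / P(B)
       = 0.11613600 / 0.29007520
       = 0.4004


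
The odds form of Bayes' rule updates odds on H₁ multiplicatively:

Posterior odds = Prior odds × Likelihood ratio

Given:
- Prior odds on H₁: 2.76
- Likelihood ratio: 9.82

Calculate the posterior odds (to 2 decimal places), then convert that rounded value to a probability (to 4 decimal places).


Step 1: Calculate posterior odds
Posterior odds = Prior odds × LR
               = 2.76 × 9.82
               = 27.10

Step 2: Convert to probability
P(H₁|E) = Posterior odds / (1 + Posterior odds)
       = 27.10 / (1 + 27.10)
       = 27.10 / 28.10
       = 0.9644

The evidence increased P(H₁) from 0.7340 to 0.9644.


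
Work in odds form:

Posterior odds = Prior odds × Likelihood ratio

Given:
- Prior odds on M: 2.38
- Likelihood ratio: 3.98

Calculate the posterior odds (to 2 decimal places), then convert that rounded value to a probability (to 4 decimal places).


Step 1: Calculate posterior odds
Posterior odds = Prior odds × LR
               = 2.38 × 3.98
               = 9.47

Step 2: Convert to probability
P(M|E) = Posterior odds / (1 + Posterior odds)
       = 9.47 / (1 + 9.47)
       = 9.47 / 10.47
       = 0.9045

The evidence increased P(M) from 0.7041 to 0.9045.


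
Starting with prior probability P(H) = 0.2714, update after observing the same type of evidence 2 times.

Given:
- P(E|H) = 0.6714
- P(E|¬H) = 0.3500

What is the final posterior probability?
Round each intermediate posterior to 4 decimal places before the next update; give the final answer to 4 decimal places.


Sequential Bayesian updating:

Initial prior: P(H) = 0.2714

Update 1:
  P(E) = 0.6714 × 0.2714 + 0.3500 × 0.7286 = 0.18221796 + 0.25501000 = 0.43722796
  P(H|E) = 0.18221796 / 0.43722796 = 0.4168

Update 2:
  P(E) = 0.6714 × 0.4168 + 0.3500 × 0.5832 = 0.27983952 + 0.20412000 = 0.48395952
  P(H|E) = 0.27983952 / 0.48395952 = 0.5782

Final posterior: 0.5782


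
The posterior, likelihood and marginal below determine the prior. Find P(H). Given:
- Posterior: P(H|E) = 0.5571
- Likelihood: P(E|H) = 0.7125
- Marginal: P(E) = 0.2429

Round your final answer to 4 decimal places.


From Bayes' theorem: P(H|E) = P(E|H) × P(H) / P(E)

Rearranging for P(H):
P(H) = P(H|E) × P(E) / P(E|H)
     = 0.5571 × 0.2429 / 0.7125
     = 0.13531959 / 0.7125
     = 0.1899


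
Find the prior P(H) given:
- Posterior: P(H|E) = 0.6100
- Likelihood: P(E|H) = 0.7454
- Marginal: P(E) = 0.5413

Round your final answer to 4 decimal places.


From Bayes' theorem: P(H|E) = P(E|H) × P(H) / P(E)

Rearranging for P(H):
P(H) = P(H|E) × P(E) / P(E|H)
     = 0.6100 × 0.5413 / 0.7454
     = 0.33019300 / 0.7454
     = 0.4430


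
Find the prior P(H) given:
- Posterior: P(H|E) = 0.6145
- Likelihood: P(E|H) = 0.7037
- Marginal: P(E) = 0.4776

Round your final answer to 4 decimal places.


From Bayes' theorem: P(H|E) = P(E|H) × P(H) / P(E)

Rearranging for P(H):
P(H) = P(H|E) × P(E) / P(E|H)
     = 0.6145 × 0.4776 / 0.7037
     = 0.29348520 / 0.7037
     = 0.4171


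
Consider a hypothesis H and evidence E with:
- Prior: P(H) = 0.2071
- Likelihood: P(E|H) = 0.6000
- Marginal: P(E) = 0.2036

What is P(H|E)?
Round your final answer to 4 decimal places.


Using Bayes' theorem:

P(H|E) = P(E|H) × P(H) / P(E)
       = 0.6000 × 0.2071 / 0.2036
       = 0.12426000 / 0.2036
       = 0.6103

The evidence strengthens our belief in H.
Prior: 0.2071 → Posterior: 0.6103


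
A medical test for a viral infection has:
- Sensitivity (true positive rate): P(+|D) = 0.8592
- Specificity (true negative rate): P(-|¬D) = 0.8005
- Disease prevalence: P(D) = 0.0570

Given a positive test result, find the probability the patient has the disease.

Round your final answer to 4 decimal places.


Let D = has disease, + = positive test

Given:
- P(D) = 0.0570 (prevalence)
- P(+|D) = 0.8592 (sensitivity)
- P(-|¬D) = 0.8005 (specificity)
- P(+|¬D) = 0.1995 (false positive rate = 1 - specificity)

Step 1: Find P(+)
P(+) = P(+|D)P(D) + P(+|¬D)P(¬D)
     = 0.8592 × 0.0570 + 0.1995 × 0.9430
     = 0.04897440 + 0.18812850
     = 0.23710290

Step 2: Apply Bayes' theorem for P(D|+)
P(D|+) = P(+|D)P(D) / P(+)
       = 0.04897440 / 0.23710290
       = 0.2066


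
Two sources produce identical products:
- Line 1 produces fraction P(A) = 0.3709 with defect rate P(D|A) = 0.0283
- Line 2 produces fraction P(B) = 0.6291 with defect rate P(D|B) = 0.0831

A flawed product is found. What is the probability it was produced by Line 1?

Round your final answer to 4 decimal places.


Let A = from Line 1, D = flawed

Given:
- P(A) = 0.3709, P(B) = 0.6291
- P(D|A) = 0.0283, P(D|B) = 0.0831

Step 1: Find P(D)
P(D) = P(D|A)P(A) + P(D|B)P(B)
     = 0.0283 × 0.3709 + 0.0831 × 0.6291
     = 0.01049647 + 0.05227821
     = 0.06277468

Step 2: Apply Bayes' theorem
P(A|D) = P(D|A)P(A) / P(D)
       = 0.01049647 / 0.06277468
       = 0.1672


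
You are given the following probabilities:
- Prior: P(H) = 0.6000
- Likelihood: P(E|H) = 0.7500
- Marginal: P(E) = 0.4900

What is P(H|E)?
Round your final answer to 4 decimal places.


Using Bayes' theorem:

P(H|E) = P(E|H) × P(H) / P(E)
       = 0.7500 × 0.6000 / 0.4900
       = 0.45000000 / 0.4900
       = 0.9184

The evidence strengthens our belief in H.
Prior: 0.6000 → Posterior: 0.9184


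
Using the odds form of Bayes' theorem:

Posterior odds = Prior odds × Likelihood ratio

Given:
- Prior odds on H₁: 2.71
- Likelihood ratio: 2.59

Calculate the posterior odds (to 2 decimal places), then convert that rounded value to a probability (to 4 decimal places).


Step 1: Calculate posterior odds
Posterior odds = Prior odds × LR
               = 2.71 × 2.59
               = 7.02

Step 2: Convert to probability
P(H₁|E) = Posterior odds / (1 + Posterior odds)
       = 7.02 / (1 + 7.02)
       = 7.02 / 8.02
       = 0.8753

The evidence increased P(H₁) from 0.7305 to 0.8753.


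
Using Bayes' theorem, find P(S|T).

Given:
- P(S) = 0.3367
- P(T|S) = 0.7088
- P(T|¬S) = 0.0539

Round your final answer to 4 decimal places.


Bayes' theorem: P(S|T) = P(T|S) × P(S) / P(T)

Step 1: Calculate P(T) using law of total probability
P(T) = P(T|S)P(S) + P(T|¬S)P(¬S)
     = 0.7088 × 0.3367 + 0.0539 × 0.6633
     = 0.23865296 + 0.03575187
     = 0.27440483

Step 2: Apply Bayes' theorem
P(S|T) = P(T|S) × P(S) / P(T)
       = 0.23865296 / 0.27440483
       = 0.8697


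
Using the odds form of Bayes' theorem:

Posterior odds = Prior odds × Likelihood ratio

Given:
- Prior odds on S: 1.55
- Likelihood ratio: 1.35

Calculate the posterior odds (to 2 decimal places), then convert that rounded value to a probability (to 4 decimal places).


Step 1: Calculate posterior odds
Posterior odds = Prior odds × LR
               = 1.55 × 1.35
               = 2.09

Step 2: Convert to probability
P(S|E) = Posterior odds / (1 + Posterior odds)
       = 2.09 / (1 + 2.09)
       = 2.09 / 3.09
       = 0.6764

The evidence increased P(S) from 0.6078 to 0.6764.


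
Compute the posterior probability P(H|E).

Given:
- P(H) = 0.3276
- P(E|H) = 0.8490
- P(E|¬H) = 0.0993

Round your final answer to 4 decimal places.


Bayes' theorem: P(H|E) = P(E|H) × P(H) / P(E)

Step 1: Calculate P(E) using law of total probability
P(E) = P(E|H)P(H) + P(E|¬H)P(¬H)
     = 0.8490 × 0.3276 + 0.0993 × 0.6724
     = 0.27813240 + 0.06676932
     = 0.34490172

Step 2: Apply Bayes' theorem
P(H|E) = P(E|H) × P(H) / P(E)
       = 0.27813240 / 0.34490172
       = 0.8064


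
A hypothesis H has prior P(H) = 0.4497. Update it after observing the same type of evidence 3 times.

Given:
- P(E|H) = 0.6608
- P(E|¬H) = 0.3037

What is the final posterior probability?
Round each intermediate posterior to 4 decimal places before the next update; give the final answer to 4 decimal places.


Sequential Bayesian updating:

Initial prior: P(H) = 0.4497

Update 1:
  P(E) = 0.6608 × 0.4497 + 0.3037 × 0.5503 = 0.29716176 + 0.16712611 = 0.46428787
  P(H|E) = 0.29716176 / 0.46428787 = 0.6400

Update 2:
  P(E) = 0.6608 × 0.6400 + 0.3037 × 0.3600 = 0.42291200 + 0.10933200 = 0.53224400
  P(H|E) = 0.42291200 / 0.53224400 = 0.7946

Update 3:
  P(E) = 0.6608 × 0.7946 + 0.3037 × 0.2054 = 0.52507168 + 0.06237998 = 0.58745166
  P(H|E) = 0.52507168 / 0.58745166 = 0.8938

Final posterior: 0.8938


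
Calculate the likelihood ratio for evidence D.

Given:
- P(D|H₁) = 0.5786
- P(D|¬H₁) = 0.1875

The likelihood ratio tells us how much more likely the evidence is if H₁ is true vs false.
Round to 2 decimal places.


Likelihood Ratio (LR) = P(D|H₁) / P(D|¬H₁)

LR = 0.5786 / 0.1875
   = 3.09

The evidence is 3.09 times more likely if H₁ is true than if H₁ is false.
Since LR > 1, the evidence supports H₁ over ¬H₁.


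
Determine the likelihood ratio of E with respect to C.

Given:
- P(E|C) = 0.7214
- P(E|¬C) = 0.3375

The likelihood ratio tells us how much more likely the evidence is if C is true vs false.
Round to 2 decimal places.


Likelihood Ratio (LR) = P(E|C) / P(E|¬C)

LR = 0.7214 / 0.3375
   = 2.14

The evidence is 2.14 times more likely if C is true than if C is false.
Because LR exceeds 1, E is evidence for C.


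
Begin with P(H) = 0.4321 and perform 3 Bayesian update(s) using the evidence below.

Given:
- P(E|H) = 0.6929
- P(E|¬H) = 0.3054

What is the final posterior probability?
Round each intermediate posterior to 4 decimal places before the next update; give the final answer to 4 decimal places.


Sequential Bayesian updating:

Initial prior: P(H) = 0.4321

Update 1:
  P(E) = 0.6929 × 0.4321 + 0.3054 × 0.5679 = 0.29940209 + 0.17343666 = 0.47283875
  P(H|E) = 0.29940209 / 0.47283875 = 0.6332

Update 2:
  P(E) = 0.6929 × 0.6332 + 0.3054 × 0.3668 = 0.43874428 + 0.11202072 = 0.55076500
  P(H|E) = 0.43874428 / 0.55076500 = 0.7966

Update 3:
  P(E) = 0.6929 × 0.7966 + 0.3054 × 0.2034 = 0.55196414 + 0.06211836 = 0.61408250
  P(H|E) = 0.55196414 / 0.61408250 = 0.8988

Final posterior: 0.8988


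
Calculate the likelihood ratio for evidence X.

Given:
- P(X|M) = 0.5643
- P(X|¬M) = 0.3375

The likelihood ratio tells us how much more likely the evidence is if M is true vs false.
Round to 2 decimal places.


Likelihood Ratio (LR) = P(X|M) / P(X|¬M)

LR = 0.5643 / 0.3375
   = 1.67

The evidence is 1.67 times more likely if M is true than if M is false.
Because LR exceeds 1, X is evidence for M.


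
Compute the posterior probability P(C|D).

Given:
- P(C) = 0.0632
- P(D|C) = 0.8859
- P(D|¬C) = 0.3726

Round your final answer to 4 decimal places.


Bayes' theorem: P(C|D) = P(D|C) × P(C) / P(D)

Step 1: Calculate P(D) using law of total probability
P(D) = P(D|C)P(C) + P(D|¬C)P(¬C)
     = 0.8859 × 0.0632 + 0.3726 × 0.9368
     = 0.05598888 + 0.34905168
     = 0.40504056

Step 2: Apply Bayes' theorem
P(C|D) = P(D|C) × P(C) / P(D)
       = 0.05598888 / 0.40504056
       = 0.1382


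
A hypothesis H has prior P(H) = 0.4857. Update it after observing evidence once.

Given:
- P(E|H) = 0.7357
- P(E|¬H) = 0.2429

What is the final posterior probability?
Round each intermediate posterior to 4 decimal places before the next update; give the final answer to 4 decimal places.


Sequential Bayesian updating:

Initial prior: P(H) = 0.4857

Update 1:
  P(E) = 0.7357 × 0.4857 + 0.2429 × 0.5143 = 0.35732949 + 0.12492347 = 0.48225296
  P(H|E) = 0.35732949 / 0.48225296 = 0.7410

Final posterior: 0.7410


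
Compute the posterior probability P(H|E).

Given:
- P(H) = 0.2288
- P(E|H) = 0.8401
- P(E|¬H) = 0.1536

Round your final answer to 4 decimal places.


Bayes' theorem: P(H|E) = P(E|H) × P(H) / P(E)

Step 1: Calculate P(E) using law of total probability
P(E) = P(E|H)P(H) + P(E|¬H)P(¬H)
     = 0.8401 × 0.2288 + 0.1536 × 0.7712
     = 0.19221488 + 0.11845632
     = 0.31067120

Step 2: Apply Bayes' theorem
P(H|E) = P(E|H) × P(H) / P(E)
       = 0.19221488 / 0.31067120
       = 0.6187


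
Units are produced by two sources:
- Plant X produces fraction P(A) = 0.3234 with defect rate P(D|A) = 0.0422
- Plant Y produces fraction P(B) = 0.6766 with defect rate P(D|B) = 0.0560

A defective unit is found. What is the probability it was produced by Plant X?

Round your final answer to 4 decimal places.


Let A = from Plant X, D = defective

Given:
- P(A) = 0.3234, P(B) = 0.6766
- P(D|A) = 0.0422, P(D|B) = 0.0560

Step 1: Find P(D)
P(D) = P(D|A)P(A) + P(D|B)P(B)
     = 0.0422 × 0.3234 + 0.0560 × 0.6766
     = 0.01364748 + 0.03788960
     = 0.05153708

Step 2: Apply Bayes' theorem
P(A|D) = P(D|A)P(A) / P(D)
       = 0.01364748 / 0.05153708
       = 0.2648


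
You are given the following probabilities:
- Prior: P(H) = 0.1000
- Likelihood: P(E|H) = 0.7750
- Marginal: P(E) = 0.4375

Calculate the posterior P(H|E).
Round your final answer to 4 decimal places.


Using Bayes' theorem:

P(H|E) = P(E|H) × P(H) / P(E)
       = 0.7750 × 0.1000 / 0.4375
       = 0.07750000 / 0.4375
       = 0.1771

The evidence strengthens our belief in H.
Prior: 0.1000 → Posterior: 0.1771


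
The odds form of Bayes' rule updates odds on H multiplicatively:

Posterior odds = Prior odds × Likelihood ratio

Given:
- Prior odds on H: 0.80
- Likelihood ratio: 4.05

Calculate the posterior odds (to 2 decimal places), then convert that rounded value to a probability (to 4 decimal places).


Step 1: Calculate posterior odds
Posterior odds = Prior odds × LR
               = 0.80 × 4.05
               = 3.24

Step 2: Convert to probability
P(H|E) = Posterior odds / (1 + Posterior odds)
       = 3.24 / (1 + 3.24)
       = 3.24 / 4.24
       = 0.7642

The evidence increased P(H) from 0.4444 to 0.7642.


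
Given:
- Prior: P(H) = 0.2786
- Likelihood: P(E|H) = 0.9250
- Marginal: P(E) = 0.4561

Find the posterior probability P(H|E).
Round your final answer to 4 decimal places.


Using Bayes' theorem:

P(H|E) = P(E|H) × P(H) / P(E)
       = 0.9250 × 0.2786 / 0.4561
       = 0.25770500 / 0.4561
       = 0.5650

The evidence strengthens our belief in H.
Prior: 0.2786 → Posterior: 0.5650


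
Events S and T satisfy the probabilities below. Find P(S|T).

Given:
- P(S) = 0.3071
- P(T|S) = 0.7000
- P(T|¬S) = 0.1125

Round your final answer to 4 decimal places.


Bayes' theorem: P(S|T) = P(T|S) × P(S) / P(T)

Step 1: Calculate P(T) using law of total probability
P(T) = P(T|S)P(S) + P(T|¬S)P(¬S)
     = 0.7000 × 0.3071 + 0.1125 × 0.6929
     = 0.21497000 + 0.07795125
     = 0.29292125

Step 2: Apply Bayes' theorem
P(S|T) = P(T|S) × P(S) / P(T)
       = 0.21497000 / 0.29292125
       = 0.7339


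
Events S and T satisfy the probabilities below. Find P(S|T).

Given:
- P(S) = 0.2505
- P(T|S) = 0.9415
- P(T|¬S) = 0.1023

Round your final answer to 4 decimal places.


Bayes' theorem: P(S|T) = P(T|S) × P(S) / P(T)

Step 1: Calculate P(T) using law of total probability
P(T) = P(T|S)P(S) + P(T|¬S)P(¬S)
     = 0.9415 × 0.2505 + 0.1023 × 0.7495
     = 0.23584575 + 0.07667385
     = 0.31251960

Step 2: Apply Bayes' theorem
P(S|T) = P(T|S) × P(S) / P(T)
       = 0.23584575 / 0.31251960
       = 0.7547


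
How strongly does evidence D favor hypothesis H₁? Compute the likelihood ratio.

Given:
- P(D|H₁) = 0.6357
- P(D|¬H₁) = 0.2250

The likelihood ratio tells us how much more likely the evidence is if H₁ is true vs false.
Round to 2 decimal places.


Likelihood Ratio (LR) = P(D|H₁) / P(D|¬H₁)

LR = 0.6357 / 0.2250
   = 2.83

The evidence is 2.83 times more likely if H₁ is true than if H₁ is false.
LR > 1, so observing D raises the odds in favor of H₁.


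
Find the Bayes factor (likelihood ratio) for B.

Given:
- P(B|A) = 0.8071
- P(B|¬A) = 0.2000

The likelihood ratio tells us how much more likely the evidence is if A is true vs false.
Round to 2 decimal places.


Likelihood Ratio (LR) = P(B|A) / P(B|¬A)

LR = 0.8071 / 0.2000
   = 4.04

The evidence is 4.04 times more likely if A is true than if A is false.
Because LR exceeds 1, B is evidence for A.


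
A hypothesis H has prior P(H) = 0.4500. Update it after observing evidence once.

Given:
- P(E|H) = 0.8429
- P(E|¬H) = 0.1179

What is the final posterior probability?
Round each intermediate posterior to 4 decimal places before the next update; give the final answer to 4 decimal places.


Sequential Bayesian updating:

Initial prior: P(H) = 0.4500

Update 1:
  P(E) = 0.8429 × 0.4500 + 0.1179 × 0.5500 = 0.37930500 + 0.06484500 = 0.44415000
  P(H|E) = 0.37930500 / 0.44415000 = 0.8540

Final posterior: 0.8540


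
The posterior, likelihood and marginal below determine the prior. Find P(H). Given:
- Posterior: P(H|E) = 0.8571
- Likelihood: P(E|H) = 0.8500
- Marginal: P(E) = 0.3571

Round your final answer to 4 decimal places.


From Bayes' theorem: P(H|E) = P(E|H) × P(H) / P(E)

Rearranging for P(H):
P(H) = P(H|E) × P(E) / P(E|H)
     = 0.8571 × 0.3571 / 0.8500
     = 0.30607041 / 0.8500
     = 0.3601


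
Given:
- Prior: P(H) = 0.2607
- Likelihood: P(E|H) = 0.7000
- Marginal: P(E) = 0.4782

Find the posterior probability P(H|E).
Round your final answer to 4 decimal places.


Using Bayes' theorem:

P(H|E) = P(E|H) × P(H) / P(E)
       = 0.7000 × 0.2607 / 0.4782
       = 0.18249000 / 0.4782
       = 0.3816

The evidence strengthens our belief in H.
Prior: 0.2607 → Posterior: 0.3816


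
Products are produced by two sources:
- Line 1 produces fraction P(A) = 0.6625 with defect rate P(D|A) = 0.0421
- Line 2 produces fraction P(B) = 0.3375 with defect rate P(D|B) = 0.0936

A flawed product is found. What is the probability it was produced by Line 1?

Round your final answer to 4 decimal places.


Let A = from Line 1, D = flawed

Given:
- P(A) = 0.6625, P(B) = 0.3375
- P(D|A) = 0.0421, P(D|B) = 0.0936

Step 1: Find P(D)
P(D) = P(D|A)P(A) + P(D|B)P(B)
     = 0.0421 × 0.6625 + 0.0936 × 0.3375
     = 0.02789125 + 0.03159000
     = 0.05948125

Step 2: Apply Bayes' theorem
P(A|D) = P(D|A)P(A) / P(D)
       = 0.02789125 / 0.05948125
       = 0.4689


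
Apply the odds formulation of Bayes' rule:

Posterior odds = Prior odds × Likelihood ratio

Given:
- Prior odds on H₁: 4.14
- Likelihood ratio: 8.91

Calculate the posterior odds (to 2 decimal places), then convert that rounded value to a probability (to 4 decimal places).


Step 1: Calculate posterior odds
Posterior odds = Prior odds × LR
               = 4.14 × 8.91
               = 36.89

Step 2: Convert to probability
P(H₁|E) = Posterior odds / (1 + Posterior odds)
       = 36.89 / (1 + 36.89)
       = 36.89 / 37.89
       = 0.9736

The evidence increased P(H₁) from 0.8054 to 0.9736.


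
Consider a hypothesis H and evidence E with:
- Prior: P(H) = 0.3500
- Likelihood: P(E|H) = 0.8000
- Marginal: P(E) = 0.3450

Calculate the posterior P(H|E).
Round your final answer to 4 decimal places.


Using Bayes' theorem:

P(H|E) = P(E|H) × P(H) / P(E)
       = 0.8000 × 0.3500 / 0.3450
       = 0.28000000 / 0.3450
       = 0.8116

The evidence strengthens our belief in H.
Prior: 0.3500 → Posterior: 0.8116


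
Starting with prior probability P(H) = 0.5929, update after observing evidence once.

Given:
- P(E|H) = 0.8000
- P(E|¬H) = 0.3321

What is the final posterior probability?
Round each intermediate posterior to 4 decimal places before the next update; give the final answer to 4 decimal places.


Sequential Bayesian updating:

Initial prior: P(H) = 0.5929

Update 1:
  P(E) = 0.8000 × 0.5929 + 0.3321 × 0.4071 = 0.47432000 + 0.13519791 = 0.60951791
  P(H|E) = 0.47432000 / 0.60951791 = 0.7782

Final posterior: 0.7782


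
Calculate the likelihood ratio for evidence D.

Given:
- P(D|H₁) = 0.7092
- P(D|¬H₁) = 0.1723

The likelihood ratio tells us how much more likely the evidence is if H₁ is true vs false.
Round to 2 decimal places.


Likelihood Ratio (LR) = P(D|H₁) / P(D|¬H₁)

LR = 0.7092 / 0.1723
   = 4.12

The evidence is 4.12 times more likely if H₁ is true than if H₁ is false.
LR > 1, so observing D raises the odds in favor of H₁.


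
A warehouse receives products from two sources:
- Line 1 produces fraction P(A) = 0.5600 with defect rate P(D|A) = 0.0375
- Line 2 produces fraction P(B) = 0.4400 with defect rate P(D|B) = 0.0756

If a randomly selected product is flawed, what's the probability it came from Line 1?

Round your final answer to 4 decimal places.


Let A = from Line 1, D = flawed

Given:
- P(A) = 0.5600, P(B) = 0.4400
- P(D|A) = 0.0375, P(D|B) = 0.0756

Step 1: Find P(D)
P(D) = P(D|A)P(A) + P(D|B)P(B)
     = 0.0375 × 0.5600 + 0.0756 × 0.4400
     = 0.02100000 + 0.03326400
     = 0.05426400

Step 2: Apply Bayes' theorem
P(A|D) = P(D|A)P(A) / P(D)
       = 0.02100000 / 0.05426400
       = 0.3870


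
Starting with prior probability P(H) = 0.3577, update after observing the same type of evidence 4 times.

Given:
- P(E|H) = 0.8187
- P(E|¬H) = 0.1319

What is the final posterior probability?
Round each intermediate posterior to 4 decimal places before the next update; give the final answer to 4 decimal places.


Sequential Bayesian updating:

Initial prior: P(H) = 0.3577

Update 1:
  P(E) = 0.8187 × 0.3577 + 0.1319 × 0.6423 = 0.29284899 + 0.08471937 = 0.37756836
  P(H|E) = 0.29284899 / 0.37756836 = 0.7756

Update 2:
  P(E) = 0.8187 × 0.7756 + 0.1319 × 0.2244 = 0.63498372 + 0.02959836 = 0.66458208
  P(H|E) = 0.63498372 / 0.66458208 = 0.9555

Update 3:
  P(E) = 0.8187 × 0.9555 + 0.1319 × 0.0445 = 0.78226785 + 0.00586955 = 0.78813740
  P(H|E) = 0.78226785 / 0.78813740 = 0.9926

Update 4:
  P(E) = 0.8187 × 0.9926 + 0.1319 × 0.0074 = 0.81264162 + 0.00097606 = 0.81361768
  P(H|E) = 0.81264162 / 0.81361768 = 0.9988

Final posterior: 0.9988


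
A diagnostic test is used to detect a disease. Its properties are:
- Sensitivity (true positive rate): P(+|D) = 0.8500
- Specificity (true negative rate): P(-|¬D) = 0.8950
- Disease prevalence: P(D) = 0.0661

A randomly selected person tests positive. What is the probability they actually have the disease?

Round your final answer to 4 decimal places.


Let D = has disease, + = positive test

Given:
- P(D) = 0.0661 (prevalence)
- P(+|D) = 0.8500 (sensitivity)
- P(-|¬D) = 0.8950 (specificity)
- P(+|¬D) = 0.1050 (false positive rate = 1 - specificity)

Step 1: Find P(+)
P(+) = P(+|D)P(D) + P(+|¬D)P(¬D)
     = 0.8500 × 0.0661 + 0.1050 × 0.9339
     = 0.05618500 + 0.09805950
     = 0.15424450

Step 2: Apply Bayes' theorem for P(D|+)
P(D|+) = P(+|D)P(D) / P(+)
       = 0.05618500 / 0.15424450
       = 0.3643


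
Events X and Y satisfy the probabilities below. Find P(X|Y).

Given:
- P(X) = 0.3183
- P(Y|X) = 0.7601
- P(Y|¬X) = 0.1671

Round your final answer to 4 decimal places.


Bayes' theorem: P(X|Y) = P(Y|X) × P(X) / P(Y)

Step 1: Calculate P(Y) using law of total probability
P(Y) = P(Y|X)P(X) + P(Y|¬X)P(¬X)
     = 0.7601 × 0.3183 + 0.1671 × 0.6817
     = 0.24193983 + 0.11391207
     = 0.35585190

Step 2: Apply Bayes' theorem
P(X|Y) = P(Y|X) × P(X) / P(Y)
       = 0.24193983 / 0.35585190
       = 0.6799


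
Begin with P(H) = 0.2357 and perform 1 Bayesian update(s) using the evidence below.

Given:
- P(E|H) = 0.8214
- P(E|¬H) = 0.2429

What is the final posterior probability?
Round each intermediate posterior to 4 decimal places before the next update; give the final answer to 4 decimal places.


Sequential Bayesian updating:

Initial prior: P(H) = 0.2357

Update 1:
  P(E) = 0.8214 × 0.2357 + 0.2429 × 0.7643 = 0.19360398 + 0.18564847 = 0.37925245
  P(H|E) = 0.19360398 / 0.37925245 = 0.5105

Final posterior: 0.5105


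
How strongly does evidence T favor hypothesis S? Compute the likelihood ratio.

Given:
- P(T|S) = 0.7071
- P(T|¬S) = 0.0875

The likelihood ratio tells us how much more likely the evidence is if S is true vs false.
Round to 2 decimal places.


Likelihood Ratio (LR) = P(T|S) / P(T|¬S)

LR = 0.7071 / 0.0875
   = 8.08

The evidence is 8.08 times more likely if S is true than if S is false.
Because LR exceeds 1, T is evidence for S.


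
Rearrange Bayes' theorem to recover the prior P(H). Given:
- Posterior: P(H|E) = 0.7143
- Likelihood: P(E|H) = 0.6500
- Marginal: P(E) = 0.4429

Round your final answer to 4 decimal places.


From Bayes' theorem: P(H|E) = P(E|H) × P(H) / P(E)

Rearranging for P(H):
P(H) = P(H|E) × P(E) / P(E|H)
     = 0.7143 × 0.4429 / 0.6500
     = 0.31636347 / 0.6500
     = 0.4867


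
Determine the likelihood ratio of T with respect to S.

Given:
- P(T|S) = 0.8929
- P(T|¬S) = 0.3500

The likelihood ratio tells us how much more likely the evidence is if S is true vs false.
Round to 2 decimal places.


Likelihood Ratio (LR) = P(T|S) / P(T|¬S)

LR = 0.8929 / 0.3500
   = 2.55

The evidence is 2.55 times more likely if S is true than if S is false.
Since LR > 1, the evidence supports S over ¬S.
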